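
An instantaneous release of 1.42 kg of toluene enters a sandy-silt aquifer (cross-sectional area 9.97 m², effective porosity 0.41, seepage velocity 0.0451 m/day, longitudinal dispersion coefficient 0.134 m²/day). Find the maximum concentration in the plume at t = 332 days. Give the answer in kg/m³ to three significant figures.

The peak of an instantaneous 1D plume sits at x = vt; there the Gaussian factor is 1 and C_max = M/(n_e·A·√(4πDt)), where n_e·A is the pore area the mass is dissolved in.
√(4πDt) = √(4π × 0.134 × 332) = 23.64 m, so C_max = 1.42/(0.41 × 9.97 × 23.64) = 0.0147 kg/m³.

0.0147 kg/m³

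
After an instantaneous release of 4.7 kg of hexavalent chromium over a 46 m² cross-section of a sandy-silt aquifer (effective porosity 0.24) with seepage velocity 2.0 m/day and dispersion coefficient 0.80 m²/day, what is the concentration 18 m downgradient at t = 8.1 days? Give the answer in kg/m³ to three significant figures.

0.0416 kg/m³

For an instantaneous plane source, C(x,t) = M/(n_e·A·√(4πDt)) · exp(−(x−vt)²/(4Dt)), with n_e·A the pore (flow) area.
Plume center vt = 2.0 × 8.1 = 16.2 m, so the well at 18 m is 1.8 m downgradient of the peak.
√(4πDt) = 9.024 m, giving peak height M/(n_e·A·√(4πDt)) = 4.7/(0.24 × 46 × 9.024) = 0.04718 kg/m³.
(x−vt)²/(4Dt) = (1.8)²/(4 × 0.80 × 8.1) = 0.1250; exp(−0.1250) = 0.8825.
C = 0.04718 × 0.8825 = 0.0416 kg/m³.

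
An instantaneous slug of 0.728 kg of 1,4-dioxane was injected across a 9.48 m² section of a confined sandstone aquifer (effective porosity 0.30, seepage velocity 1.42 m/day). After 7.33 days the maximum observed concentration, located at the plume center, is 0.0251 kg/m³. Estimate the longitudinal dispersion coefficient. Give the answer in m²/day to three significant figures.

At the plume center C_max = M/(n_e·A·√(4πDt)), so D = M²/(4πt·(n_e·A·C_max)²).
n_e·A·C_max = 0.30 × 9.48 × 0.0251 = 0.07138 kg/m.
D = 0.728²/(4π × 7.33 × 0.07138²) = 1.13 m²/day.

1.13 m²/day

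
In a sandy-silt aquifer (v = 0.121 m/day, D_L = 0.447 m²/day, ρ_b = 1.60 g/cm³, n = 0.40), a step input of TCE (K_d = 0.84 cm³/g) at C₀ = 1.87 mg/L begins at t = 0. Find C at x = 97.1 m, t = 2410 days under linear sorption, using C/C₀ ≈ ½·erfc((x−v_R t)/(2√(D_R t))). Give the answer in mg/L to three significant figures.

0.163 mg/L

Retardation factor R = 1 + ρ_b·K_d/n = 1 + 1.60 × 0.84/0.40 = 4.360.
Sorption retards both mechanisms: v_R = v/R = 0.02775 m/day, D_R = D/R = 0.1025 m²/day.
v_R·t = 0.02775 × 2410 = 66.8775 m; 2√(D_R t) = 31.43 m; argument = (97.1 − 66.8775)/31.43 = 0.9616.
C = C₀ × ½·erfc(0.9616) = 1.87 × 0.08693 = 0.163 mg/L.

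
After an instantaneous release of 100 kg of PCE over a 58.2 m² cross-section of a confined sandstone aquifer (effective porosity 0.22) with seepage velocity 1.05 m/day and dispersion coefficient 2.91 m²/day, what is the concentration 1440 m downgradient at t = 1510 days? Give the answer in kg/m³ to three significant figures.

For an instantaneous plane source, C(x,t) = M/(n_e·A·√(4πDt)) · exp(−(x−vt)²/(4Dt)), with n_e·A the pore (flow) area.
Plume center vt = 1.05 × 1510 = 1585.5 m, so the well at 1440 m is 145.5 m upgradient of the peak.
√(4πDt) = 235.0 m, giving peak height M/(n_e·A·√(4πDt)) = 100/(0.22 × 58.2 × 235.0) = 0.03323 kg/m³.
(x−vt)²/(4Dt) = (-145.5)²/(4 × 2.91 × 1510) = 1.204; exp(−1.204) = 0.3000.
C = 0.03323 × 0.3000 = 0.00997 kg/m³.

0.00997 kg/m³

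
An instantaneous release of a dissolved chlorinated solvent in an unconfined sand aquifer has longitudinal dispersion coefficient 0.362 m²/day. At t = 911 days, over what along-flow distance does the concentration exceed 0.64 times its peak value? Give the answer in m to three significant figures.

The plume is Gaussian with σ = √(2Dt) = √(2 × 0.362 × 911) = 25.68 m.
C/C_peak = exp(−Δx²/(2σ²)) = 0.64 ⇒ Δx = σ·√(−2 ln 0.64) = 25.68 × 0.9448 = 24.26 m.
Width = 2Δx = 48.5 m.

48.5 m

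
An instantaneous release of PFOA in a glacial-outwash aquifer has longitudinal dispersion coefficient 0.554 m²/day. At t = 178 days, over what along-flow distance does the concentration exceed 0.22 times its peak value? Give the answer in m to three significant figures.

The plume is Gaussian with σ = √(2Dt) = √(2 × 0.554 × 178) = 14.04 m.
C/C_peak = exp(−Δx²/(2σ²)) = 0.22 ⇒ Δx = σ·√(−2 ln 0.22) = 14.04 × 1.740 = 24.43 m.
Width = 2Δx = 48.9 m.

48.9 m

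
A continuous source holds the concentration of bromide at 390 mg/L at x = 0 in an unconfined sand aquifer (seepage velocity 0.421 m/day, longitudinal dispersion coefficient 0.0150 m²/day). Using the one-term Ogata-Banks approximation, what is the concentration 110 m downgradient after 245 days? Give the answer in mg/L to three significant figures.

2.23 mg/L

For a continuous step input, C/C₀ ≈ ½·erfc((x−vt)/(2√(Dt))).
vt = 0.421 × 245 = 103.145 m and 2√(Dt) = 2√(0.0150 × 245) = 3.834 m.
Argument (x−vt)/(2√(Dt)) = (110 − 103.145)/3.834 = 1.788; ½·erfc(1.788) = 0.005726.
C = 390 × 0.005726 = 2.23 mg/L.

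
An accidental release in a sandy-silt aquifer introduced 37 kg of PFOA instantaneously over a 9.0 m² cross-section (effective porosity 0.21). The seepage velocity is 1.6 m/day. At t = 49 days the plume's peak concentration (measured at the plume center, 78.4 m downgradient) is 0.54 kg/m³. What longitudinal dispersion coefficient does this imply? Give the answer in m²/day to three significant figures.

2.13 m²/day

At the plume center C_max = M/(n_e·A·√(4πDt)), so D = M²/(4πt·(n_e·A·C_max)²).
n_e·A·C_max = 0.21 × 9.0 × 0.54 = 1.021 kg/m.
D = 37²/(4π × 49 × 1.021²) = 2.13 m²/day.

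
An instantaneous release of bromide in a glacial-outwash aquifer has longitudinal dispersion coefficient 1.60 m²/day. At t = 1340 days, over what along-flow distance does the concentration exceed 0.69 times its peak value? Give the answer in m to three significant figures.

The plume is Gaussian with σ = √(2Dt) = √(2 × 1.60 × 1340) = 65.48 m.
C/C_peak = exp(−Δx²/(2σ²)) = 0.69 ⇒ Δx = σ·√(−2 ln 0.69) = 65.48 × 0.8615 = 56.41 m.
Width = 2Δx = 113 m.

113 m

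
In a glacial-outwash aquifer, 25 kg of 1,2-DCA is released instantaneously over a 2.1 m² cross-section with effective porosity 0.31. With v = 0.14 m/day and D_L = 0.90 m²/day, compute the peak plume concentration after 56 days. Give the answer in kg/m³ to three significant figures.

1.53 kg/m³

The peak of an instantaneous 1D plume sits at x = vt; there the Gaussian factor is 1 and C_max = M/(n_e·A·√(4πDt)), where n_e·A is the pore area the mass is dissolved in.
√(4πDt) = √(4π × 0.90 × 56) = 25.17 m, so C_max = 25/(0.31 × 2.1 × 25.17) = 1.53 kg/m³.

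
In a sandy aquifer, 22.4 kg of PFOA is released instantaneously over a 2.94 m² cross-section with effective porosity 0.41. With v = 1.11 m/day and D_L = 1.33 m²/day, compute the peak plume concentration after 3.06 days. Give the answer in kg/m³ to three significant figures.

The peak of an instantaneous 1D plume sits at x = vt; there the Gaussian factor is 1 and C_max = M/(n_e·A·√(4πDt)), where n_e·A is the pore area the mass is dissolved in.
√(4πDt) = √(4π × 1.33 × 3.06) = 7.151 m, so C_max = 22.4/(0.41 × 2.94 × 7.151) = 2.60 kg/m³.

2.60 kg/m³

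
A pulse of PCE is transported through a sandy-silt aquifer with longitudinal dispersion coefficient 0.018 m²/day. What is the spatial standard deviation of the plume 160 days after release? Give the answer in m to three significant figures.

Dispersive spreading gives a Gaussian with σ² = 2Dt; advection only shifts the center.
σ = √(2 × 0.018 × 160) = 2.40 m.

2.40 m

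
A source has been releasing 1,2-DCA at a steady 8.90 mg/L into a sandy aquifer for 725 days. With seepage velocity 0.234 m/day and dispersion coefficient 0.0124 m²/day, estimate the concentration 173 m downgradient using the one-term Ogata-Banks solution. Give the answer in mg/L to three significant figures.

For a continuous step input, C/C₀ ≈ ½·erfc((x−vt)/(2√(Dt))).
vt = 0.234 × 725 = 169.65 m and 2√(Dt) = 2√(0.0124 × 725) = 5.997 m.
Argument (x−vt)/(2√(Dt)) = (173 − 169.65)/5.997 = 0.5586; ½·erfc(0.5586) = 0.2148.
C = 8.90 × 0.2148 = 1.91 mg/L.

1.91 mg/L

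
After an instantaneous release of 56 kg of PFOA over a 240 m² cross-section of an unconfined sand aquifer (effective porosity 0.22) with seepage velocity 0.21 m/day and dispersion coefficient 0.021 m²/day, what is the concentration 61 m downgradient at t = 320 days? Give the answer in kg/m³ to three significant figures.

0.0276 kg/m³

For an instantaneous plane source, C(x,t) = M/(n_e·A·√(4πDt)) · exp(−(x−vt)²/(4Dt)), with n_e·A the pore (flow) area.
Plume center vt = 0.21 × 320 = 67.2 m, so the well at 61 m is 6.2 m upgradient of the peak.
√(4πDt) = 9.189 m, giving peak height M/(n_e·A·√(4πDt)) = 56/(0.22 × 240 × 9.189) = 0.1154 kg/m³.
(x−vt)²/(4Dt) = (-6.2)²/(4 × 0.021 × 320) = 1.430; exp(−1.430) = 0.2393.
C = 0.1154 × 0.2393 = 0.0276 kg/m³.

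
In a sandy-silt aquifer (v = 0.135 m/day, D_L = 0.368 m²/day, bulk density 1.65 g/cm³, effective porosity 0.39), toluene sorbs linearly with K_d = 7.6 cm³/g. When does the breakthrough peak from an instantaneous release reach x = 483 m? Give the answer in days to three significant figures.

Retardation factor R = 1 + ρ_b·K_d/n = 1 + 1.65 × 7.6/0.39 = 33.15.
Sorption retards both mechanisms: v_R = v/R = 0.004072 m/day, D_R = D/R = 0.01110 m²/day.
Peak time from v_R²t² + 2D_R t − x² = 0: t = (√(D_R² + v_R²x²) − D_R)/v_R².
√(D_R² + v_R²x²) = √(0.01110² + 0.004072² × 483²) = 1.967; v_R² = 1.658e-05.
t = (1.967 − 0.01110)/1.658e-05 = 118000 days.

118000 days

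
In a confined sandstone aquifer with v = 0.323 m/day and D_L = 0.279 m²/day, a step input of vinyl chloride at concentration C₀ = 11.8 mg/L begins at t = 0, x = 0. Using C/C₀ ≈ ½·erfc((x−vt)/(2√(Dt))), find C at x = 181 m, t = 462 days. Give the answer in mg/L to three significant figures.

0.282 mg/L

For a continuous step input, C/C₀ ≈ ½·erfc((x−vt)/(2√(Dt))).
vt = 0.323 × 462 = 149.226 m and 2√(Dt) = 2√(0.279 × 462) = 22.71 m.
Argument (x−vt)/(2√(Dt)) = (181 − 149.226)/22.71 = 1.399; ½·erfc(1.399) = 0.02394.
C = 11.8 × 0.02394 = 0.282 mg/L.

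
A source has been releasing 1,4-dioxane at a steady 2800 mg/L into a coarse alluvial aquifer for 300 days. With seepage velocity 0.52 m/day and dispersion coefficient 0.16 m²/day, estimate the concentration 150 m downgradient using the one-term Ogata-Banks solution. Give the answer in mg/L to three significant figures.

2040 mg/L

For a continuous step input, C/C₀ ≈ ½·erfc((x−vt)/(2√(Dt))).
vt = 0.52 × 300 = 156 m and 2√(Dt) = 2√(0.16 × 300) = 13.86 m.
Argument (x−vt)/(2√(Dt)) = (150 − 156)/13.86 = -0.4329; ½·erfc(-0.4329) = 0.7298.
C = 2800 × 0.7298 = 2040 mg/L.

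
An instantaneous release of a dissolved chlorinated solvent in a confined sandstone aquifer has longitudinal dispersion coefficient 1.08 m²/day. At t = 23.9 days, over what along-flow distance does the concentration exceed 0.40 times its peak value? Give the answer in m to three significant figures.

19.5 m

The plume is Gaussian with σ = √(2Dt) = √(2 × 1.08 × 23.9) = 7.185 m.
C/C_peak = exp(−Δx²/(2σ²)) = 0.40 ⇒ Δx = σ·√(−2 ln 0.40) = 7.185 × 1.354 = 9.728 m.
Width = 2Δx = 19.5 m.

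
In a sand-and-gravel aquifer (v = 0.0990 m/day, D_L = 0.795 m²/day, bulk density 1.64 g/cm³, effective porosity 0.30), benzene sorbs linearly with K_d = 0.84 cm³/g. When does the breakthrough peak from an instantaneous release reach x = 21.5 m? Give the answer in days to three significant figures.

843 days

Retardation factor R = 1 + ρ_b·K_d/n = 1 + 1.64 × 0.84/0.30 = 5.592.
Sorption retards both mechanisms: v_R = v/R = 0.01770 m/day, D_R = D/R = 0.1422 m²/day.
Peak time from v_R²t² + 2D_R t − x² = 0: t = (√(D_R² + v_R²x²) − D_R)/v_R².
√(D_R² + v_R²x²) = √(0.1422² + 0.01770² × 21.5²) = 0.4063; v_R² = 0.0003133.
t = (0.4063 − 0.1422)/0.0003133 = 843 days.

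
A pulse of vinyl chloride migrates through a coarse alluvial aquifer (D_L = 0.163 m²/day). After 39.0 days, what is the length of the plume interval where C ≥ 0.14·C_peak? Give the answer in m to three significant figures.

The plume is Gaussian with σ = √(2Dt) = √(2 × 0.163 × 39.0) = 3.566 m.
C/C_peak = exp(−Δx²/(2σ²)) = 0.14 ⇒ Δx = σ·√(−2 ln 0.14) = 3.566 × 1.983 = 7.071 m.
Width = 2Δx = 14.1 m.

14.1 m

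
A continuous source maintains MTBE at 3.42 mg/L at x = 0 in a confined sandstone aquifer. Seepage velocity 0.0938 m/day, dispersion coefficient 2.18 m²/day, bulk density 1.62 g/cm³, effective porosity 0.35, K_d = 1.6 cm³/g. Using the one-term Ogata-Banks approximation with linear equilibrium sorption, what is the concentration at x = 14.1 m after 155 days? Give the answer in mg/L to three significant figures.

0.287 mg/L

Retardation factor R = 1 + ρ_b·K_d/n = 1 + 1.62 × 1.6/0.35 = 8.406.
Sorption retards both mechanisms: v_R = v/R = 0.01116 m/day, D_R = D/R = 0.2593 m²/day.
v_R·t = 0.01116 × 155 = 1.7298 m; 2√(D_R t) = 12.68 m; argument = (14.1 − 1.7298)/12.68 = 0.9756.
C = C₀ × ½·erfc(0.9756) = 3.42 × 0.08384 = 0.287 mg/L.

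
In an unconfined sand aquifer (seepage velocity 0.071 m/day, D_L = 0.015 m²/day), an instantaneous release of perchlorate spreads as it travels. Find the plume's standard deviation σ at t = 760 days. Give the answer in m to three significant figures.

4.77 m

Dispersive spreading gives a Gaussian with σ² = 2Dt; advection only shifts the center.
σ = √(2 × 0.015 × 760) = 4.77 m.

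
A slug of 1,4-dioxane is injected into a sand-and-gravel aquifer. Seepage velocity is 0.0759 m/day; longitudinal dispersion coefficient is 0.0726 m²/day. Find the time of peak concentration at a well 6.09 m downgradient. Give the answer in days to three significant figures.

For the 1D instantaneous-source solution, setting ∂C/∂t = 0 at fixed x gives v²t² + 2Dt − x² = 0, so t = (√(D² + v²x²) − D)/v².
√(D² + v²x²) = √(0.0726² + 0.0759² × 6.09²) = 0.4679; v² = 0.00576081.
t = (0.4679 − 0.0726)/0.00576081 = 68.6 days (vs. the pure-advection estimate x/v = 80.2 d).

68.6 days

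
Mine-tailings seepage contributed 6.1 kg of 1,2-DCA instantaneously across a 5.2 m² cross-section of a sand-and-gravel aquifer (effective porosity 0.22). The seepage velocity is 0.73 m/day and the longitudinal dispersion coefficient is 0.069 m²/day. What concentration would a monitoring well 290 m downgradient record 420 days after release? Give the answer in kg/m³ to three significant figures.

0.0259 kg/m³

For an instantaneous plane source, C(x,t) = M/(n_e·A·√(4πDt)) · exp(−(x−vt)²/(4Dt)), with n_e·A the pore (flow) area.
Plume center vt = 0.73 × 420 = 306.6 m, so the well at 290 m is 16.6 m upgradient of the peak.
√(4πDt) = 19.08 m, giving peak height M/(n_e·A·√(4πDt)) = 6.1/(0.22 × 5.2 × 19.08) = 0.2795 kg/m³.
(x−vt)²/(4Dt) = (-16.6)²/(4 × 0.069 × 420) = 2.377; exp(−2.377) = 0.09283.
C = 0.2795 × 0.09283 = 0.0259 kg/m³.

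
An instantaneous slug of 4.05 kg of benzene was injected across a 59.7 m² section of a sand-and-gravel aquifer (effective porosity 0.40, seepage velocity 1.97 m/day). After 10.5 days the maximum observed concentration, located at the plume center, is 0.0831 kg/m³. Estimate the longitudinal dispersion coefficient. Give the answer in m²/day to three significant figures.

At the plume center C_max = M/(n_e·A·√(4πDt)), so D = M²/(4πt·(n_e·A·C_max)²).
n_e·A·C_max = 0.40 × 59.7 × 0.0831 = 1.984 kg/m.
D = 4.05²/(4π × 10.5 × 1.984²) = 0.0316 m²/day.

0.0316 m²/day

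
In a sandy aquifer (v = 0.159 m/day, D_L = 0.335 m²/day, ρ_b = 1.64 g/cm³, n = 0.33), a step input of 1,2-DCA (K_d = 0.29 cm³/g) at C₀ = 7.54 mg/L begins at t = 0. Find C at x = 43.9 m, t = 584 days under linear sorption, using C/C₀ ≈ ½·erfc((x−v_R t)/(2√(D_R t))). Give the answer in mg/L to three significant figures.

Retardation factor R = 1 + ρ_b·K_d/n = 1 + 1.64 × 0.29/0.33 = 2.441.
Sorption retards both mechanisms: v_R = v/R = 0.06514 m/day, D_R = D/R = 0.1372 m²/day.
v_R·t = 0.06514 × 584 = 38.04176 m; 2√(D_R t) = 17.90 m; argument = (43.9 − 38.04176)/17.90 = 0.3273.
C = C₀ × ½·erfc(0.3273) = 7.54 × 0.3217 = 2.43 mg/L.

2.43 mg/L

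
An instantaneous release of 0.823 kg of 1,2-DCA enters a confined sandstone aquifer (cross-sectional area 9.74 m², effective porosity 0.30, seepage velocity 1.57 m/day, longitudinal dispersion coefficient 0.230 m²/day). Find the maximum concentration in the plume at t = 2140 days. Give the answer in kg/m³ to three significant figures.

0.00358 kg/m³

The peak of an instantaneous 1D plume sits at x = vt; there the Gaussian factor is 1 and C_max = M/(n_e·A·√(4πDt)), where n_e·A is the pore area the mass is dissolved in.
√(4πDt) = √(4π × 0.230 × 2140) = 78.65 m, so C_max = 0.823/(0.30 × 9.74 × 78.65) = 0.00358 kg/m³.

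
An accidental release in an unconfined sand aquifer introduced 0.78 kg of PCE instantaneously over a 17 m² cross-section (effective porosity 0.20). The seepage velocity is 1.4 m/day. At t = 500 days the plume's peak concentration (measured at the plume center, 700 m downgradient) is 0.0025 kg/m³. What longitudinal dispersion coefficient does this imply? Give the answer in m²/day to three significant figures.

1.34 m²/day

At the plume center C_max = M/(n_e·A·√(4πDt)), so D = M²/(4πt·(n_e·A·C_max)²).
n_e·A·C_max = 0.20 × 17 × 0.0025 = 0.008500 kg/m.
D = 0.78²/(4π × 500 × 0.008500²) = 1.34 m²/day.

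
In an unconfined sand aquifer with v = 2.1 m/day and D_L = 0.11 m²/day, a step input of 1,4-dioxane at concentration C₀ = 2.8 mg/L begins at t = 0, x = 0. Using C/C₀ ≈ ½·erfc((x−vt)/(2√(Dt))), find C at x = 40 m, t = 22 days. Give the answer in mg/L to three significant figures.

2.79 mg/L

For a continuous step input, C/C₀ ≈ ½·erfc((x−vt)/(2√(Dt))).
vt = 2.1 × 22 = 46.2 m and 2√(Dt) = 2√(0.11 × 22) = 3.111 m.
Argument (x−vt)/(2√(Dt)) = (40 − 46.2)/3.111 = -1.993; ½·erfc(-1.993) = 0.9976.
C = 2.8 × 0.9976 = 2.79 mg/L.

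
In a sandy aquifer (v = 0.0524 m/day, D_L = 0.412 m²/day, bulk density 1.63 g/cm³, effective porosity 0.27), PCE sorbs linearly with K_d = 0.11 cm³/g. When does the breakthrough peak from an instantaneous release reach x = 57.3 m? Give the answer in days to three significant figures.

Retardation factor R = 1 + ρ_b·K_d/n = 1 + 1.63 × 0.11/0.27 = 1.664.
Sorption retards both mechanisms: v_R = v/R = 0.03149 m/day, D_R = D/R = 0.2476 m²/day.
Peak time from v_R²t² + 2D_R t − x² = 0: t = (√(D_R² + v_R²x²) − D_R)/v_R².
√(D_R² + v_R²x²) = √(0.2476² + 0.03149² × 57.3²) = 1.821; v_R² = 0.0009916.
t = (1.821 − 0.2476)/0.0009916 = 1590 days.

1590 days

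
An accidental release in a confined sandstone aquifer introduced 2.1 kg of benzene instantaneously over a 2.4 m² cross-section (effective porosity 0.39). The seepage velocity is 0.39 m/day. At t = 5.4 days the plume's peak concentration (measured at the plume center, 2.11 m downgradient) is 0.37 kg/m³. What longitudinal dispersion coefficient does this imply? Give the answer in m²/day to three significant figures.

At the plume center C_max = M/(n_e·A·√(4πDt)), so D = M²/(4πt·(n_e·A·C_max)²).
n_e·A·C_max = 0.39 × 2.4 × 0.37 = 0.3463 kg/m.
D = 2.1²/(4π × 5.4 × 0.3463²) = 0.542 m²/day.

0.542 m²/day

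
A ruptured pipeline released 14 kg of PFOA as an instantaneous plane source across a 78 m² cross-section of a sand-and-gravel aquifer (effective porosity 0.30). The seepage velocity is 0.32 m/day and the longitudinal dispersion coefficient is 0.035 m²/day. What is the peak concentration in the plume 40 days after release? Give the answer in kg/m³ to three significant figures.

The peak of an instantaneous 1D plume sits at x = vt; there the Gaussian factor is 1 and C_max = M/(n_e·A·√(4πDt)), where n_e·A is the pore area the mass is dissolved in.
√(4πDt) = √(4π × 0.035 × 40) = 4.194 m, so C_max = 14/(0.30 × 78 × 4.194) = 0.143 kg/m³.

0.143 kg/m³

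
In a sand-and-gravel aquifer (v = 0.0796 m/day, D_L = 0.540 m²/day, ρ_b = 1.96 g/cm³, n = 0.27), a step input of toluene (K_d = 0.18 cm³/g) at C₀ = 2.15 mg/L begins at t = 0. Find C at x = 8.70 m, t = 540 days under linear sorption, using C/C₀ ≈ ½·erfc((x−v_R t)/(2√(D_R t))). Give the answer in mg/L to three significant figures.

1.58 mg/L

Retardation factor R = 1 + ρ_b·K_d/n = 1 + 1.96 × 0.18/0.27 = 2.307.
Sorption retards both mechanisms: v_R = v/R = 0.03450 m/day, D_R = D/R = 0.2341 m²/day.
v_R·t = 0.03450 × 540 = 18.63 m; 2√(D_R t) = 22.49 m; argument = (8.70 − 18.63)/22.49 = -0.4415.
C = C₀ × ½·erfc(-0.4415) = 2.15 × 0.7338 = 1.58 mg/L.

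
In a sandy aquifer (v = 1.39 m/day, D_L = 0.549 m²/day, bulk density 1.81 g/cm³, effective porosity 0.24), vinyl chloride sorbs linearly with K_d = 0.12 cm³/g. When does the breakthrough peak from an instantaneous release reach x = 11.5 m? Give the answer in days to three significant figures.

15.2 days

Retardation factor R = 1 + ρ_b·K_d/n = 1 + 1.81 × 0.12/0.24 = 1.905.
Sorption retards both mechanisms: v_R = v/R = 0.7297 m/day, D_R = D/R = 0.2882 m²/day.
Peak time from v_R²t² + 2D_R t − x² = 0: t = (√(D_R² + v_R²x²) − D_R)/v_R².
√(D_R² + v_R²x²) = √(0.2882² + 0.7297² × 11.5²) = 8.396; v_R² = 0.5325.
t = (8.396 − 0.2882)/0.5325 = 15.2 days.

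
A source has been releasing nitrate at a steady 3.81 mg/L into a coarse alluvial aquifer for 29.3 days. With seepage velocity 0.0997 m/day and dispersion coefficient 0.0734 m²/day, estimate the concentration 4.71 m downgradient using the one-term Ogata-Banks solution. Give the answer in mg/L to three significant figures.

For a continuous step input, C/C₀ ≈ ½·erfc((x−vt)/(2√(Dt))).
vt = 0.0997 × 29.3 = 2.92121 m and 2√(Dt) = 2√(0.0734 × 29.3) = 2.933 m.
Argument (x−vt)/(2√(Dt)) = (4.71 − 2.92121)/2.933 = 0.6099; ½·erfc(0.6099) = 0.1942.
C = 3.81 × 0.1942 = 0.740 mg/L.

0.740 mg/L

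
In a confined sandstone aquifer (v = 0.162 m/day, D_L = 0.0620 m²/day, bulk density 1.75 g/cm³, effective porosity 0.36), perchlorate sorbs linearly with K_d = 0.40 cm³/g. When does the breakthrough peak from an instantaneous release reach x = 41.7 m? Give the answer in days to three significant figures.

751 days

Retardation factor R = 1 + ρ_b·K_d/n = 1 + 1.75 × 0.40/0.36 = 2.944.
Sorption retards both mechanisms: v_R = v/R = 0.05503 m/day, D_R = D/R = 0.02106 m²/day.
Peak time from v_R²t² + 2D_R t − x² = 0: t = (√(D_R² + v_R²x²) − D_R)/v_R².
√(D_R² + v_R²x²) = √(0.02106² + 0.05503² × 41.7²) = 2.295; v_R² = 0.003028.
t = (2.295 − 0.02106)/0.003028 = 751 days.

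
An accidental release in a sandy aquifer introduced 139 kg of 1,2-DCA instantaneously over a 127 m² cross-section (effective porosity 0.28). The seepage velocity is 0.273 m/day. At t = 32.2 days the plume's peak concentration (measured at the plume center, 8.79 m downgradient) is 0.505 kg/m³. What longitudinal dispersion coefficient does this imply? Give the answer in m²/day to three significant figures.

At the plume center C_max = M/(n_e·A·√(4πDt)), so D = M²/(4πt·(n_e·A·C_max)²).
n_e·A·C_max = 0.28 × 127 × 0.505 = 17.96 kg/m.
D = 139²/(4π × 32.2 × 17.96²) = 0.148 m²/day.

0.148 m²/day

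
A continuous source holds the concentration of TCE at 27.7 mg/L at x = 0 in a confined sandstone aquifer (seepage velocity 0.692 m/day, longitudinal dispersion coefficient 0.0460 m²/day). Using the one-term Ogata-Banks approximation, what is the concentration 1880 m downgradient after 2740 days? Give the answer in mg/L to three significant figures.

For a continuous step input, C/C₀ ≈ ½·erfc((x−vt)/(2√(Dt))).
vt = 0.692 × 2740 = 1896.08 m and 2√(Dt) = 2√(0.0460 × 2740) = 22.45 m.
Argument (x−vt)/(2√(Dt)) = (1880 − 1896.08)/22.45 = -0.7163; ½·erfc(-0.7163) = 0.8445.
C = 27.7 × 0.8445 = 23.4 mg/L.

23.4 mg/L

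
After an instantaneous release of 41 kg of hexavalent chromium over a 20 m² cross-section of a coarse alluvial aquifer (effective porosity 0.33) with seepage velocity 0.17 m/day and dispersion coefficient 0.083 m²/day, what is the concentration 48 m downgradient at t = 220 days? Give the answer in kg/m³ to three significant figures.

0.0881 kg/m³

For an instantaneous plane source, C(x,t) = M/(n_e·A·√(4πDt)) · exp(−(x−vt)²/(4Dt)), with n_e·A the pore (flow) area.
Plume center vt = 0.17 × 220 = 37.4 m, so the well at 48 m is 10.6 m downgradient of the peak.
√(4πDt) = 15.15 m, giving peak height M/(n_e·A·√(4πDt)) = 41/(0.33 × 20 × 15.15) = 0.4100 kg/m³.
(x−vt)²/(4Dt) = (10.6)²/(4 × 0.083 × 220) = 1.538; exp(−1.538) = 0.2148.
C = 0.4100 × 0.2148 = 0.0881 kg/m³.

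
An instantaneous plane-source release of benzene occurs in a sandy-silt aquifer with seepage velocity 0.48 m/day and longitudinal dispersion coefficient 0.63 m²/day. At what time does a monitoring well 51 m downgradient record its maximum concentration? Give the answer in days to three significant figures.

104 days

For the 1D instantaneous-source solution, setting ∂C/∂t = 0 at fixed x gives v²t² + 2Dt − x² = 0, so t = (√(D² + v²x²) − D)/v².
√(D² + v²x²) = √(0.63² + 0.48² × 51²) = 24.49; v² = 0.2304.
t = (24.49 − 0.63)/0.2304 = 104 days (vs. the pure-advection estimate x/v = 106 d).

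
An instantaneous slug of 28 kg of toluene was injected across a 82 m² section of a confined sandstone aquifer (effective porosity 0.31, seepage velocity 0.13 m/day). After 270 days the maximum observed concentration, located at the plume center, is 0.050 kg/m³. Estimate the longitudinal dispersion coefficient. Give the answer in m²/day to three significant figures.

0.143 m²/day

At the plume center C_max = M/(n_e·A·√(4πDt)), so D = M²/(4πt·(n_e·A·C_max)²).
n_e·A·C_max = 0.31 × 82 × 0.050 = 1.271 kg/m.
D = 28²/(4π × 270 × 1.271²) = 0.143 m²/day.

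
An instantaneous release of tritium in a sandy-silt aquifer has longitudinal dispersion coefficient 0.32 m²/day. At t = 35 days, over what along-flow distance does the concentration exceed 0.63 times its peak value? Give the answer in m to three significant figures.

The plume is Gaussian with σ = √(2Dt) = √(2 × 0.32 × 35) = 4.733 m.
C/C_peak = exp(−Δx²/(2σ²)) = 0.63 ⇒ Δx = σ·√(−2 ln 0.63) = 4.733 × 0.9613 = 4.550 m.
Width = 2Δx = 9.10 m.

9.10 m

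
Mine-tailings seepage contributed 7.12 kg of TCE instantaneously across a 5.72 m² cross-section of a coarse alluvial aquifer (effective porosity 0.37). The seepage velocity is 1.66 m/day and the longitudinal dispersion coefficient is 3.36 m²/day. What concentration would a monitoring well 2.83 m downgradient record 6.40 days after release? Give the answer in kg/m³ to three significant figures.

0.101 kg/m³

For an instantaneous plane source, C(x,t) = M/(n_e·A·√(4πDt)) · exp(−(x−vt)²/(4Dt)), with n_e·A the pore (flow) area.
Plume center vt = 1.66 × 6.40 = 10.624 m, so the well at 2.83 m is 7.794 m upgradient of the peak.
√(4πDt) = 16.44 m, giving peak height M/(n_e·A·√(4πDt)) = 7.12/(0.37 × 5.72 × 16.44) = 0.2046 kg/m³.
(x−vt)²/(4Dt) = (-7.794)²/(4 × 3.36 × 6.40) = 0.7062; exp(−0.7062) = 0.4935.
C = 0.2046 × 0.4935 = 0.101 kg/m³.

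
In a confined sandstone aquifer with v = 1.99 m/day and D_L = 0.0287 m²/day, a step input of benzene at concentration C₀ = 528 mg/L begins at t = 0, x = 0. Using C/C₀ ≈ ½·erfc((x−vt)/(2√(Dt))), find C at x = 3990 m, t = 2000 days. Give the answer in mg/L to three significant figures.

92.6 mg/L

For a continuous step input, C/C₀ ≈ ½·erfc((x−vt)/(2√(Dt))).
vt = 1.99 × 2000 = 3980 m and 2√(Dt) = 2√(0.0287 × 2000) = 15.15 m.
Argument (x−vt)/(2√(Dt)) = (3990 − 3980)/15.15 = 0.6601; ½·erfc(0.6601) = 0.1753.
C = 528 × 0.1753 = 92.6 mg/L.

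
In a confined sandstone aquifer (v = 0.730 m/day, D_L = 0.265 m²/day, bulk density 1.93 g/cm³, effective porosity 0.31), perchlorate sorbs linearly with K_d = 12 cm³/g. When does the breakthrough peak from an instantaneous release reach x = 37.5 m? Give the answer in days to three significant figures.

Retardation factor R = 1 + ρ_b·K_d/n = 1 + 1.93 × 12/0.31 = 75.71.
Sorption retards both mechanisms: v_R = v/R = 0.009642 m/day, D_R = D/R = 0.003500 m²/day.
Peak time from v_R²t² + 2D_R t − x² = 0: t = (√(D_R² + v_R²x²) − D_R)/v_R².
√(D_R² + v_R²x²) = √(0.003500² + 0.009642² × 37.5²) = 0.3616; v_R² = 9.297e-05.
t = (0.3616 − 0.003500)/9.297e-05 = 3850 days.

3850 days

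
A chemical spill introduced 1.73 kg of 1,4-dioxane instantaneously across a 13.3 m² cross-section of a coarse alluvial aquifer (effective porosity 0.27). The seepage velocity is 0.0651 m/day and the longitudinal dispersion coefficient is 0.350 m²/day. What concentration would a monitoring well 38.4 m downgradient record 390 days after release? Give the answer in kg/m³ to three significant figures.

0.00853 kg/m³

For an instantaneous plane source, C(x,t) = M/(n_e·A·√(4πDt)) · exp(−(x−vt)²/(4Dt)), with n_e·A the pore (flow) area.
Plume center vt = 0.0651 × 390 = 25.389 m, so the well at 38.4 m is 13.011 m downgradient of the peak.
√(4πDt) = 41.42 m, giving peak height M/(n_e·A·√(4πDt)) = 1.73/(0.27 × 13.3 × 41.42) = 0.01163 kg/m³.
(x−vt)²/(4Dt) = (13.011)²/(4 × 0.350 × 390) = 0.3100; exp(−0.3100) = 0.7334.
C = 0.01163 × 0.7334 = 0.00853 kg/m³.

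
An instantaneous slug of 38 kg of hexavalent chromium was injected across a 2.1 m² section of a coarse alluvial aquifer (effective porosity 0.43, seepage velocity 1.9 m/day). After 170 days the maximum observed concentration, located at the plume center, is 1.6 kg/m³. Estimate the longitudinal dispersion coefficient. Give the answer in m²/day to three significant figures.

0.324 m²/day

At the plume center C_max = M/(n_e·A·√(4πDt)), so D = M²/(4πt·(n_e·A·C_max)²).
n_e·A·C_max = 0.43 × 2.1 × 1.6 = 1.445 kg/m.
D = 38²/(4π × 170 × 1.445²) = 0.324 m²/day.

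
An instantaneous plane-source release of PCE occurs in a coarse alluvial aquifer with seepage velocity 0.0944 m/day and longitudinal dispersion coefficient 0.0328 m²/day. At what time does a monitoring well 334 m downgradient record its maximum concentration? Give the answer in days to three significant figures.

3530 days

For the 1D instantaneous-source solution, setting ∂C/∂t = 0 at fixed x gives v²t² + 2Dt − x² = 0, so t = (√(D² + v²x²) − D)/v².
√(D² + v²x²) = √(0.0328² + 0.0944² × 334²) = 31.53; v² = 0.00891136.
t = (31.53 − 0.0328)/0.00891136 = 3530 days (vs. the pure-advection estimate x/v = 3540 d).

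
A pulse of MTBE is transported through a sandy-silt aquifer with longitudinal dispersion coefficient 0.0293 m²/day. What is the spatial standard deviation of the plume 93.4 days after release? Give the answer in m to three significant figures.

2.34 m

Dispersive spreading gives a Gaussian with σ² = 2Dt; advection only shifts the center.
σ = √(2 × 0.0293 × 93.4) = 2.34 m.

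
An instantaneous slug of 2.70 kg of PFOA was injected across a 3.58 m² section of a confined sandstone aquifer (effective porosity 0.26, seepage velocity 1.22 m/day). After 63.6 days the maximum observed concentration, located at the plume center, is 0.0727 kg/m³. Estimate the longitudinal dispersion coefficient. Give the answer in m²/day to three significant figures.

At the plume center C_max = M/(n_e·A·√(4πDt)), so D = M²/(4πt·(n_e·A·C_max)²).
n_e·A·C_max = 0.26 × 3.58 × 0.0727 = 0.06767 kg/m.
D = 2.70²/(4π × 63.6 × 0.06767²) = 1.99 m²/day.

1.99 m²/day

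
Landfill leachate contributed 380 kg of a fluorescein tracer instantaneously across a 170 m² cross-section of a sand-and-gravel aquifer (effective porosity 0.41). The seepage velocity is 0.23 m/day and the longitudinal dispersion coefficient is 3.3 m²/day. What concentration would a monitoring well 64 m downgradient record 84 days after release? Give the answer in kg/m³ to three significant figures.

For an instantaneous plane source, C(x,t) = M/(n_e·A·√(4πDt)) · exp(−(x−vt)²/(4Dt)), with n_e·A the pore (flow) area.
Plume center vt = 0.23 × 84 = 19.32 m, so the well at 64 m is 44.68 m downgradient of the peak.
√(4πDt) = 59.02 m, giving peak height M/(n_e·A·√(4πDt)) = 380/(0.41 × 170 × 59.02) = 0.09237 kg/m³.
(x−vt)²/(4Dt) = (44.68)²/(4 × 3.3 × 84) = 1.800; exp(−1.800) = 0.1653.
C = 0.09237 × 0.1653 = 0.0153 kg/m³.

0.0153 kg/m³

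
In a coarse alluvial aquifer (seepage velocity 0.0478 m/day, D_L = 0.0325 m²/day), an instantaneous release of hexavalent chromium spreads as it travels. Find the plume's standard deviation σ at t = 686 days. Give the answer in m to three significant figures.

Dispersive spreading gives a Gaussian with σ² = 2Dt; advection only shifts the center.
σ = √(2 × 0.0325 × 686) = 6.68 m.

6.68 m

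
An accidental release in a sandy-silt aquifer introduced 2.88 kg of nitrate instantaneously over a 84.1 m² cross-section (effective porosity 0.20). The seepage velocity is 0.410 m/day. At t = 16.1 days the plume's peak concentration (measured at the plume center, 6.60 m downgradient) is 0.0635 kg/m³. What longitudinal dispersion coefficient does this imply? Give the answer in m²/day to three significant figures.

At the plume center C_max = M/(n_e·A·√(4πDt)), so D = M²/(4πt·(n_e·A·C_max)²).
n_e·A·C_max = 0.20 × 84.1 × 0.0635 = 1.068 kg/m.
D = 2.88²/(4π × 16.1 × 1.068²) = 0.0359 m²/day.

0.0359 m²/day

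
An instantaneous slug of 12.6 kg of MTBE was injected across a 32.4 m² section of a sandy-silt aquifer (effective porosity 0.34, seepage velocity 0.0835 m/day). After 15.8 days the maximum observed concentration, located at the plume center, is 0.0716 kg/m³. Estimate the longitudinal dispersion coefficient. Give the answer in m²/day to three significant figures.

At the plume center C_max = M/(n_e·A·√(4πDt)), so D = M²/(4πt·(n_e·A·C_max)²).
n_e·A·C_max = 0.34 × 32.4 × 0.0716 = 0.7887 kg/m.
D = 12.6²/(4π × 15.8 × 0.7887²) = 1.29 m²/day.

1.29 m²/day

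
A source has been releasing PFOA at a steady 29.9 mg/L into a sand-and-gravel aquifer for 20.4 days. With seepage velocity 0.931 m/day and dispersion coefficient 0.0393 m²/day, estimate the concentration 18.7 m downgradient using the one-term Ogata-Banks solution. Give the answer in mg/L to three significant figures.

17.7 mg/L

For a continuous step input, C/C₀ ≈ ½·erfc((x−vt)/(2√(Dt))).
vt = 0.931 × 20.4 = 18.9924 m and 2√(Dt) = 2√(0.0393 × 20.4) = 1.791 m.
Argument (x−vt)/(2√(Dt)) = (18.7 − 18.9924)/1.791 = -0.1633; ½·erfc(-0.1633) = 0.5913.
C = 29.9 × 0.5913 = 17.7 mg/L.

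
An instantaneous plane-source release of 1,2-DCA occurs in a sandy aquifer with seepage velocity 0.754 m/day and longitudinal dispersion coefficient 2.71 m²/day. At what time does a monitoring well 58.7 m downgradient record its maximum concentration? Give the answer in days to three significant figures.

For the 1D instantaneous-source solution, setting ∂C/∂t = 0 at fixed x gives v²t² + 2Dt − x² = 0, so t = (√(D² + v²x²) − D)/v².
√(D² + v²x²) = √(2.71² + 0.754² × 58.7²) = 44.34; v² = 0.568516.
t = (44.34 − 2.71)/0.568516 = 73.2 days (vs. the pure-advection estimate x/v = 77.9 d).

73.2 days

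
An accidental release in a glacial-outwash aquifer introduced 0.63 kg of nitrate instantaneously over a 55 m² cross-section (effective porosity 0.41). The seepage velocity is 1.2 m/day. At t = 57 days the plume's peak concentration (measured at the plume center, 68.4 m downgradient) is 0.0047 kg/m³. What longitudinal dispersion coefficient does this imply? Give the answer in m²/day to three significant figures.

At the plume center C_max = M/(n_e·A·√(4πDt)), so D = M²/(4πt·(n_e·A·C_max)²).
n_e·A·C_max = 0.41 × 55 × 0.0047 = 0.1060 kg/m.
D = 0.63²/(4π × 57 × 0.1060²) = 0.0493 m²/day.

0.0493 m²/day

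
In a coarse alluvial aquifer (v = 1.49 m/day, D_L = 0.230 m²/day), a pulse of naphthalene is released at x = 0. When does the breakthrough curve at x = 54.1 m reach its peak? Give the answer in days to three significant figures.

36.2 days

For the 1D instantaneous-source solution, setting ∂C/∂t = 0 at fixed x gives v²t² + 2Dt − x² = 0, so t = (√(D² + v²x²) − D)/v².
√(D² + v²x²) = √(0.230² + 1.49² × 54.1²) = 80.61; v² = 2.2201.
t = (80.61 − 0.230)/2.2201 = 36.2 days (vs. the pure-advection estimate x/v = 36.3 d).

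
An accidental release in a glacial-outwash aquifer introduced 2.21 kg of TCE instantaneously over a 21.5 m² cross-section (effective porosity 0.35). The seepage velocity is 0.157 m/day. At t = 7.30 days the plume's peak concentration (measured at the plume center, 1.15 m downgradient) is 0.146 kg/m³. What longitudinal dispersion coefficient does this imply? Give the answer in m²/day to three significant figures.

At the plume center C_max = M/(n_e·A·√(4πDt)), so D = M²/(4πt·(n_e·A·C_max)²).
n_e·A·C_max = 0.35 × 21.5 × 0.146 = 1.099 kg/m.
D = 2.21²/(4π × 7.30 × 1.099²) = 0.0441 m²/day.

0.0441 m²/day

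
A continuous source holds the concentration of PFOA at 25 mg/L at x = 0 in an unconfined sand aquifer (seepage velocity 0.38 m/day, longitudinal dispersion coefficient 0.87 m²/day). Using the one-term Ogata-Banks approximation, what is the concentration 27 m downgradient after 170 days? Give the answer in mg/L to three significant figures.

24.6 mg/L

For a continuous step input, C/C₀ ≈ ½·erfc((x−vt)/(2√(Dt))).
vt = 0.38 × 170 = 64.6 m and 2√(Dt) = 2√(0.87 × 170) = 24.32 m.
Argument (x−vt)/(2√(Dt)) = (27 − 64.6)/24.32 = -1.546; ½·erfc(-1.546) = 0.9856.
C = 25 × 0.9856 = 24.6 mg/L.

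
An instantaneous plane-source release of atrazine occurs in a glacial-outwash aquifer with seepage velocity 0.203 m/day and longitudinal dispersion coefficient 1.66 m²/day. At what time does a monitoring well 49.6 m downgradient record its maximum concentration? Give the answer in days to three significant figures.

207 days

For the 1D instantaneous-source solution, setting ∂C/∂t = 0 at fixed x gives v²t² + 2Dt − x² = 0, so t = (√(D² + v²x²) − D)/v².
√(D² + v²x²) = √(1.66² + 0.203² × 49.6²) = 10.20; v² = 0.041209.
t = (10.20 − 1.66)/0.041209 = 207 days (vs. the pure-advection estimate x/v = 244 d).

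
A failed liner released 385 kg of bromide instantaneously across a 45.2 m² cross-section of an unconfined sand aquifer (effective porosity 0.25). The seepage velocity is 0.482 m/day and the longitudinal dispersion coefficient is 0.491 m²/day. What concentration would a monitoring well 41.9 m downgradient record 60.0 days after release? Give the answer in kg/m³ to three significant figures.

0.424 kg/m³

For an instantaneous plane source, C(x,t) = M/(n_e·A·√(4πDt)) · exp(−(x−vt)²/(4Dt)), with n_e·A the pore (flow) area.
Plume center vt = 0.482 × 60.0 = 28.92 m, so the well at 41.9 m is 12.98 m downgradient of the peak.
√(4πDt) = 19.24 m, giving peak height M/(n_e·A·√(4πDt)) = 385/(0.25 × 45.2 × 19.24) = 1.771 kg/m³.
(x−vt)²/(4Dt) = (12.98)²/(4 × 0.491 × 60.0) = 1.430; exp(−1.430) = 0.2393.
C = 1.771 × 0.2393 = 0.424 kg/m³.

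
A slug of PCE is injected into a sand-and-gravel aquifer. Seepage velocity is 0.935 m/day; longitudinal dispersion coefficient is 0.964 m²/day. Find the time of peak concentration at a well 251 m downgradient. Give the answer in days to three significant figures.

267 days

For the 1D instantaneous-source solution, setting ∂C/∂t = 0 at fixed x gives v²t² + 2Dt − x² = 0, so t = (√(D² + v²x²) − D)/v².
√(D² + v²x²) = √(0.964² + 0.935² × 251²) = 234.7; v² = 0.874225.
t = (234.7 − 0.964)/0.874225 = 267 days (vs. the pure-advection estimate x/v = 268 d).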